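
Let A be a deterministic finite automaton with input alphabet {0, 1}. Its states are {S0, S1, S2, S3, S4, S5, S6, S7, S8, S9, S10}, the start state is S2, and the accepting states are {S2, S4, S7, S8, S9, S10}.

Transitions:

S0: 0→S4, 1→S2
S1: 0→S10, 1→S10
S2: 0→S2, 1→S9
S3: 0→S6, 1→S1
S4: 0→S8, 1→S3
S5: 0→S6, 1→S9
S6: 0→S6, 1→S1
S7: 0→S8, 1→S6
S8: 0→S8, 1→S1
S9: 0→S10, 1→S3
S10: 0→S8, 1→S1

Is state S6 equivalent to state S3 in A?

Reachable states from the start: {S1,S2,S3,S6,S8,S9,S10}. Unreachable: {S0,S4,S5,S7} — drop them.
P0 = {S2,S8,S9,S10} | {S1,S3,S6}.
Split {S2,S8,S9,S10} by δ(·,1) → {S8,S9,S10} and {S2}.
Split {S1,S3,S6} by δ(·,0) → {S3,S6} and {S1}.
Refine {S8,S9,S10} on symbol 1: members go to different blocks, giving {S8,S10} and {S9}.
No further refinement is possible. Final partition (5 blocks): {S8,S10} | {S3,S6} | {S2} | {S1} | {S9}.
S6 and S3 lie in the same block of the stable partition, so they are equivalent — no string distinguishes them.

Yes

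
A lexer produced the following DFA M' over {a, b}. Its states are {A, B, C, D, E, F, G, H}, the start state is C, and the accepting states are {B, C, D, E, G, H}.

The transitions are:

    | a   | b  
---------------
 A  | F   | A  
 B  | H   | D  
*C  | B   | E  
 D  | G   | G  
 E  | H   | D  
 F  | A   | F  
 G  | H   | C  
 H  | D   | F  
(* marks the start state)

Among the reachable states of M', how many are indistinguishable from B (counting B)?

All states are reachable from the start state.
Start with accepting vs non-accepting: {B,C,D,E,G,H} | {A,F}.
Refine {B,C,D,E,G,H} on symbol b: members go to different blocks, giving {B,C,D,E,G} and {H}.
Refine {B,C,D,E,G} on symbol a: members go to different blocks, giving {B,E,G} and {C,D}.
Stable partition: {B,E,G} | {A,F} | {H} | {C,D} — 4 equivalence classes.
The equivalence class containing B is {B,E,G}, of size 3.

3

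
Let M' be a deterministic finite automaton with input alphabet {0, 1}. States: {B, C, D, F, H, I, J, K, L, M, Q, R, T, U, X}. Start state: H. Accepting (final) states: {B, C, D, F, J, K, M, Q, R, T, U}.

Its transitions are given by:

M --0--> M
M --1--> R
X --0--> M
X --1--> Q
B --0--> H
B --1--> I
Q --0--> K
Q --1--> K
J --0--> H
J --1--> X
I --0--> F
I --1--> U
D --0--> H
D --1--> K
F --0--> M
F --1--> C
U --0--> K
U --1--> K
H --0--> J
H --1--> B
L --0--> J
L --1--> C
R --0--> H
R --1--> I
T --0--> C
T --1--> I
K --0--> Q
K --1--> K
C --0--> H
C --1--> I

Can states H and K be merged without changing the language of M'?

No

States {D,L,T} cannot be reached from the start state, so discard them.
Initial partition by acceptance: {B,C,F,J,K,M,Q,R,U} | {H,I,X}.
Refine {B,C,F,J,K,M,Q,R,U} on symbol 0: members go to different blocks, giving {F,K,M,Q,U} and {B,C,J,R}.
On input 1, block {F,K,M,Q,U} splits into {K,Q,U} and {F,M}.
Refine {H,I,X} on symbol 0: members go to different blocks, giving {I,X} and {H}.
Stable partition: {K,Q,U} | {I,X} | {B,C,J,R} | {F,M} | {H} — 5 equivalence classes.
H and K end up in different blocks, so they are distinguishable. For instance, the string 'ε' is accepted from only K.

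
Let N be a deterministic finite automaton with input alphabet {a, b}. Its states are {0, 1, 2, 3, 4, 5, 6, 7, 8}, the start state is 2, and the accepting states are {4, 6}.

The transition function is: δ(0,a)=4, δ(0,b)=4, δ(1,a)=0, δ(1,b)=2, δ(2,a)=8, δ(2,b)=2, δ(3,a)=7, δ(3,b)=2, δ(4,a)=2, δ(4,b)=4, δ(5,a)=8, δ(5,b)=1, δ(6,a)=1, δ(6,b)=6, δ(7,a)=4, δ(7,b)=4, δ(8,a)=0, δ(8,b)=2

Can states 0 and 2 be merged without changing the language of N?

No

Reachable states from the start: {0,2,4,8}. Unreachable: {1,3,5,6,7} — drop them.
Start with accepting vs non-accepting: {4} | {0,2,8}.
Split {0,2,8} by δ(·,a) → {2,8} and {0}.
On input a, block {2,8} splits into {2} and {8}.
No further refinement is possible. Final partition (4 blocks): {4} | {2} | {0} | {8}.
0 and 2 end up in different blocks, so they are distinguishable. For instance, the string 'a' is accepted from only 0.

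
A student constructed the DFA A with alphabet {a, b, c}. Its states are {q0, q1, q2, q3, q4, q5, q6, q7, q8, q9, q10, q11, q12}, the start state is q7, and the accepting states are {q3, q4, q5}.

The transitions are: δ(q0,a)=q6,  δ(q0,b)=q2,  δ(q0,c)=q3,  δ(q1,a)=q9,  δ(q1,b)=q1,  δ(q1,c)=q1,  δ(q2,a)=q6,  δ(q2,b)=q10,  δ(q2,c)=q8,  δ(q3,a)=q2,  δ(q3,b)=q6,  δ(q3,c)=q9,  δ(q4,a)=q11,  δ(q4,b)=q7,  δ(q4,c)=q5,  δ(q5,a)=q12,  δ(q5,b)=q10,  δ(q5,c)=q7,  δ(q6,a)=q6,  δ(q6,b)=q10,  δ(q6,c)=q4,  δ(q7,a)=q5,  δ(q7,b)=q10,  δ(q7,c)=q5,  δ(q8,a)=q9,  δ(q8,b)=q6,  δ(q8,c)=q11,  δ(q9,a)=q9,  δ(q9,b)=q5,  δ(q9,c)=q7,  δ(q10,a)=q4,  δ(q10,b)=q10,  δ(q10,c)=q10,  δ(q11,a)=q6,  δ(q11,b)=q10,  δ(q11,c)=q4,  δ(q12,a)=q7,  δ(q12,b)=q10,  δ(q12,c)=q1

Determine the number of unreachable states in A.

Starting at q7 and following transitions, the reachable set is {q1, q4, q5, q6, q7, q9, q10, q11, q12}. That leaves q0, q2, q3, q8 unreachable — 4 in total.

4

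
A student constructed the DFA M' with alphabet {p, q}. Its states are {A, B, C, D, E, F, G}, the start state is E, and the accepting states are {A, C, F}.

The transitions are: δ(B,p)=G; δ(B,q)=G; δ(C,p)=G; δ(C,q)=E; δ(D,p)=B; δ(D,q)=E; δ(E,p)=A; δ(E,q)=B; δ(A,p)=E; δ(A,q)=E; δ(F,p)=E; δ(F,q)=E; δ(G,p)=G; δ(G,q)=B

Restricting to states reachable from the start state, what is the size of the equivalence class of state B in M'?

2

States {C,D,F} cannot be reached from the start state, so discard them.
Start with accepting vs non-accepting: {A} | {B,E,G}.
Refine {B,E,G} on symbol p: members go to different blocks, giving {B,G} and {E}.
Stable partition: {A} | {B,G} | {E} — 3 equivalence classes.
The equivalence class containing B is {B,G}, of size 2.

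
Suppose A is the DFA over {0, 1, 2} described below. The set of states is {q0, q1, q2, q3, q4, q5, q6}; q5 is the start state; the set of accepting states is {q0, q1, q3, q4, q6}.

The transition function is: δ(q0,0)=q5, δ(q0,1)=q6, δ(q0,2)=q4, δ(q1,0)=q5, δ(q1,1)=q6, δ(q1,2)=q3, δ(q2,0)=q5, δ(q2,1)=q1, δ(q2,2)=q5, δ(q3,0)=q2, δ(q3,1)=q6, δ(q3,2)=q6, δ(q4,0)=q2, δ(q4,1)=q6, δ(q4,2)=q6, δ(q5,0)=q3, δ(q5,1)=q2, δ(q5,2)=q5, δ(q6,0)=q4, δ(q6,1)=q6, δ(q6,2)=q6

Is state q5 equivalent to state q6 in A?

No

States {q0} cannot be reached from the start state, so discard them.
Start with accepting vs non-accepting: {q1,q3,q4,q6} | {q2,q5}.
On input 0, block {q1,q3,q4,q6} splits into {q1,q3,q4} and {q6}.
Split {q1,q3,q4} by δ(·,2) → {q3,q4} and {q1}.
On input 0, block {q2,q5} splits into {q2} and {q5}.
No further refinement is possible. Final partition (5 blocks): {q3,q4} | {q2} | {q6} | {q1} | {q5}.
q5 and q6 end up in different blocks, so they are distinguishable. For instance, the string 'ε' is accepted from only q6.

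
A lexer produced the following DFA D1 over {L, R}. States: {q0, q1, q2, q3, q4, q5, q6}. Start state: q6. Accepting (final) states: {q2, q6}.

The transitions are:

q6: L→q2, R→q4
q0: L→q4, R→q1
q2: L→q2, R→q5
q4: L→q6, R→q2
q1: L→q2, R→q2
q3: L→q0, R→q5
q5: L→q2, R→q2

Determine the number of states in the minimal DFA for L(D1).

2

First remove the unreachable states {q0,q1,q3}; 4 states remain.
Start with accepting vs non-accepting: {q2,q6} | {q4,q5}.
The partition is now stable with 2 blocks: {q2,q6} | {q4,q5}.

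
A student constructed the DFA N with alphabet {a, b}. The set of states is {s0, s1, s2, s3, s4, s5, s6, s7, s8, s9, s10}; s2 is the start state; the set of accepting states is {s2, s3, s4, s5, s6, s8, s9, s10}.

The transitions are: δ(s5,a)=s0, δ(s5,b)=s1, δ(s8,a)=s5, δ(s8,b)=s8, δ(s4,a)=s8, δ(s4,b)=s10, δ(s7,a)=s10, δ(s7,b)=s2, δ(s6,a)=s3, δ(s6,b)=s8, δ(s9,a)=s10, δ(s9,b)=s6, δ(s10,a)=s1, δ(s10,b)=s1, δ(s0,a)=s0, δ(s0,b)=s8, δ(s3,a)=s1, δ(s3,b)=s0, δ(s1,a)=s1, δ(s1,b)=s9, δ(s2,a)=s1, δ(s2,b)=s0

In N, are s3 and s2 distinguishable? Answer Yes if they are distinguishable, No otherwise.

No

First remove the unreachable states {s4,s7}; 9 states remain.
Initial partition by acceptance: {s2,s3,s5,s6,s8,s9,s10} | {s0,s1}.
On input a, block {s2,s3,s5,s6,s8,s9,s10} splits into {s2,s3,s5,s10} and {s6,s8,s9}.
Stable partition: {s2,s3,s5,s10} | {s0,s1} | {s6,s8,s9} — 3 equivalence classes.
s3 and s2 lie in the same block of the stable partition, so they are equivalent — no string distinguishes them.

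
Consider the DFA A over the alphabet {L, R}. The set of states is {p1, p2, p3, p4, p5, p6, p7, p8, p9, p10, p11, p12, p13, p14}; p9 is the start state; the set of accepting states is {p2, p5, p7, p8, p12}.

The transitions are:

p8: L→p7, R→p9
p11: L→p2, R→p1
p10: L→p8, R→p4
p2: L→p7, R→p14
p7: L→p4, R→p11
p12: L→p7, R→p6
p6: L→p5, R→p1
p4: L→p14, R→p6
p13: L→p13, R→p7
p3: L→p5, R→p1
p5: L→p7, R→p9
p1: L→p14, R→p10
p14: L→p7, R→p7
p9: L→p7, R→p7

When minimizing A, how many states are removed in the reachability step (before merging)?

No path from p9 leads to p3, p12, p13; the other 11 states are all reachable.

3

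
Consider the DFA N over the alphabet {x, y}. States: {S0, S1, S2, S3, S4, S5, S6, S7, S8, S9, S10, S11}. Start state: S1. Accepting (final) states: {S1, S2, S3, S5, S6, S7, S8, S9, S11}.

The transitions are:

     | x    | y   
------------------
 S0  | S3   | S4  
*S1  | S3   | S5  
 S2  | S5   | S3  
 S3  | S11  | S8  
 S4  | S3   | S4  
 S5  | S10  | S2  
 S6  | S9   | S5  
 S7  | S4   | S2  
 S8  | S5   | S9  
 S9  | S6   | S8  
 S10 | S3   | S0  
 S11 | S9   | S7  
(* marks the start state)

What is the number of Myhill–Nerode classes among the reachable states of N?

5

All states are reachable from the start state.
Initial partition by acceptance: {S1,S2,S3,S5,S6,S7,S8,S9,S11} | {S0,S4,S10}.
On input x, block {S1,S2,S3,S5,S6,S7,S8,S9,S11} splits into {S1,S2,S3,S6,S8,S9,S11} and {S5,S7}.
On input x, block {S1,S2,S3,S6,S8,S9,S11} splits into {S1,S3,S6,S9,S11} and {S2,S8}.
On input y, block {S1,S3,S6,S9,S11} splits into {S1,S6,S11} and {S3,S9}.
The partition is now stable with 5 blocks: {S1,S6,S11} | {S0,S4,S10} | {S5,S7} | {S2,S8} | {S3,S9}.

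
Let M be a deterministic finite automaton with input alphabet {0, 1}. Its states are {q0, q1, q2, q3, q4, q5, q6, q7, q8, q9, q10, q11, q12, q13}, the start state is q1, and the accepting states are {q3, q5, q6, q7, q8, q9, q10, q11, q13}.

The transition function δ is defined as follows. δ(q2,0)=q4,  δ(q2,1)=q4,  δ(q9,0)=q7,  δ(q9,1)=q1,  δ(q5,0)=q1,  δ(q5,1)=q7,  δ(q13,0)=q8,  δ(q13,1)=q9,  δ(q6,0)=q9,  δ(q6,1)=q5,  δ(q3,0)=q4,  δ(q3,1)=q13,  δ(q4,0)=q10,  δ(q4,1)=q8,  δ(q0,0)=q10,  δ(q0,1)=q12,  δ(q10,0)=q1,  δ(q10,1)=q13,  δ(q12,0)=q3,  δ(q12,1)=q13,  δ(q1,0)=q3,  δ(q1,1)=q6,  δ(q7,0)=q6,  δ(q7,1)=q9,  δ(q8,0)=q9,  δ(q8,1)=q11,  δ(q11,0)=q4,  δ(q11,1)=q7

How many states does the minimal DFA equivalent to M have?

5

First remove the unreachable states {q0,q2,q12}; 11 states remain.
Initial partition by acceptance: {q3,q5,q6,q7,q8,q9,q10,q11,q13} | {q1,q4}.
Refine {q3,q5,q6,q7,q8,q9,q10,q11,q13} on symbol 0: members go to different blocks, giving {q6,q7,q8,q9,q13} and {q3,q5,q10,q11}.
Split {q6,q7,q8,q9,q13} by δ(·,1) → {q6,q8} and {q7,q13} and {q9}.
Stable partition: {q6,q8} | {q1,q4} | {q3,q5,q10,q11} | {q7,q13} | {q9} — 5 equivalence classes.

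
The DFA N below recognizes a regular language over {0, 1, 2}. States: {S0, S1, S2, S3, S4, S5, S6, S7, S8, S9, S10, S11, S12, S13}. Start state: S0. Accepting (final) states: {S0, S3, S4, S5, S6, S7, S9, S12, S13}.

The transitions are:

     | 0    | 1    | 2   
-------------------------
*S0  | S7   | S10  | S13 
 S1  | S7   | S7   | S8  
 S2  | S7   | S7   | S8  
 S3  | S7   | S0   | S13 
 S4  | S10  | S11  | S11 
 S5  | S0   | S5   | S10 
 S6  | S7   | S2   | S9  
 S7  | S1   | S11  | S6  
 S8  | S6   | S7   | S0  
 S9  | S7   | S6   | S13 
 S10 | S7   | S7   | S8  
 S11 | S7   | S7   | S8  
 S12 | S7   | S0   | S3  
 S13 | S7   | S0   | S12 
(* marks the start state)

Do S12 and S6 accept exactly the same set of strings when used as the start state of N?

No

States {S4,S5} cannot be reached from the start state, so discard them.
P0 = {S0,S3,S6,S7,S9,S12,S13} | {S1,S2,S8,S10,S11}.
Split {S0,S3,S6,S7,S9,S12,S13} by δ(·,0) → {S0,S3,S6,S9,S12,S13} and {S7}.
Refine {S0,S3,S6,S9,S12,S13} on symbol 1: members go to different blocks, giving {S3,S9,S12,S13} and {S0,S6}.
Split {S1,S2,S8,S10,S11} by δ(·,0) → {S1,S2,S10,S11} and {S8}.
Stable partition: {S3,S9,S12,S13} | {S1,S2,S10,S11} | {S7} | {S0,S6} | {S8} — 5 equivalence classes.
S12 and S6 end up in different blocks, so they are distinguishable. For instance, the string '1' is accepted from only S12.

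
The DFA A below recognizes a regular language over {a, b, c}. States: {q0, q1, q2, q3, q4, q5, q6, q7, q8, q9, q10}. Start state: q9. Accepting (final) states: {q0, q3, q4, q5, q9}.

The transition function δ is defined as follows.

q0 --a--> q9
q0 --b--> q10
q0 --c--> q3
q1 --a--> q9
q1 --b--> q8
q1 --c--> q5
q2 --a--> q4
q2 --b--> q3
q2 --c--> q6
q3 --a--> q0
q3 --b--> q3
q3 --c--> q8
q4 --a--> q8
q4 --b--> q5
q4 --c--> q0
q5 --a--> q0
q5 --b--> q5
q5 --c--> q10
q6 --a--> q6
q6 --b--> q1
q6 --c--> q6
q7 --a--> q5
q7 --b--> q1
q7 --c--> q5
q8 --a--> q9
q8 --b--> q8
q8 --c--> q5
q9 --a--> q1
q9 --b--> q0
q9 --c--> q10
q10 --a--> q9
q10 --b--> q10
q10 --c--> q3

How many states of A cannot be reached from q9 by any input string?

No path from q9 leads to q2, q4, q6, q7; the other 7 states are all reachable.

4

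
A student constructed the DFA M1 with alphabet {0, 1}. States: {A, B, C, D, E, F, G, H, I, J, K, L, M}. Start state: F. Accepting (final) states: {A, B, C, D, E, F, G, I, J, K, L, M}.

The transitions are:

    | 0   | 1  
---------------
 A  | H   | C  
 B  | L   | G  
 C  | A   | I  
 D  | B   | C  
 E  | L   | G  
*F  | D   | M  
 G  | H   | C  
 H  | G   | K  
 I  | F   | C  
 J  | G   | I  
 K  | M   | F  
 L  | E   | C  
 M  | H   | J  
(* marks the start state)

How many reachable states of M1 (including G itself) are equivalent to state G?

Initial partition by acceptance: {A,B,C,D,E,F,G,I,J,K,L,M} | {H}.
On input 0, block {A,B,C,D,E,F,G,I,J,K,L,M} splits into {B,C,D,E,F,I,J,K,L} and {A,G,M}.
Refine {B,C,D,E,F,I,J,K,L} on symbol 0: members go to different blocks, giving {B,D,E,F,I,L} and {C,J,K}.
On input 1, block {B,D,E,F,I,L} splits into {B,E,F} and {D,I,L}.
Refine {C,J,K} on symbol 1: members go to different blocks, giving {C,J} and {K}.
Stable partition: {B,E,F} | {H} | {A,G,M} | {C,J} | {D,I,L} | {K} — 6 equivalence classes.
The equivalence class containing G is {A,G,M}, of size 3.

3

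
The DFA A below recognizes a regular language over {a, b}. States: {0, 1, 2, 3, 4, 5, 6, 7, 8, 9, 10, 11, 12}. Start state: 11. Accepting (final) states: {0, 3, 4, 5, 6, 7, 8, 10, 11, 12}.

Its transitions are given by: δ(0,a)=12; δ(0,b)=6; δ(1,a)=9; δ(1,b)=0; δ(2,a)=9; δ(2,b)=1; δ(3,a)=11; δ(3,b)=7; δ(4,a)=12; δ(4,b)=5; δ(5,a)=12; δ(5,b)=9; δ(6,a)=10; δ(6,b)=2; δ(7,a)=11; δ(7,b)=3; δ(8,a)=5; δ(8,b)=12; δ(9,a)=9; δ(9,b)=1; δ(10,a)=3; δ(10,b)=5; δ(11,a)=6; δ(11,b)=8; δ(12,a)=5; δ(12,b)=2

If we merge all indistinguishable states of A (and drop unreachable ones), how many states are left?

9

Reachable states from the start: {0,1,2,3,5,6,7,8,9,10,11,12}. Unreachable: {4} — drop them.
Start with accepting vs non-accepting: {0,3,5,6,7,8,10,11,12} | {1,2,9}.
On input b, block {0,3,5,6,7,8,10,11,12} splits into {0,3,7,8,10,11} and {5,6,12}.
Split {0,3,7,8,10,11} by δ(·,a) → {0,8,11} and {3,7,10}.
On input b, block {0,8,11} splits into {0,8} and {11}.
Split {1,2,9} by δ(·,b) → {2,9} and {1}.
On input a, block {5,6,12} splits into {5,12} and {6}.
On input b, block {0,8} splits into {0} and {8}.
Refine {3,7,10} on symbol a: members go to different blocks, giving {3,7} and {10}.
Stable partition: {0} | {2,9} | {5,12} | {3,7} | {11} | {1} | {6} | {8} | {10} — 9 equivalence classes.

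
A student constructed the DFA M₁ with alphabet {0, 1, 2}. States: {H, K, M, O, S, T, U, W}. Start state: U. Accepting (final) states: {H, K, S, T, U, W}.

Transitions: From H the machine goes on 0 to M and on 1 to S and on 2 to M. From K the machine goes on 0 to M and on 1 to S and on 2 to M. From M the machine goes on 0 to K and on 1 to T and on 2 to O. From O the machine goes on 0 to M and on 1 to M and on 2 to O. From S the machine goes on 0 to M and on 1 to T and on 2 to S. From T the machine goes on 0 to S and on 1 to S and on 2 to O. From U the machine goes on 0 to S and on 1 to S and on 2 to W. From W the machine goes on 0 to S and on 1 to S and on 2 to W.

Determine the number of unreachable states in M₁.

Starting at U and following transitions, the reachable set is {K, M, O, S, T, U, W}. That leaves H unreachable — 1 in total.

1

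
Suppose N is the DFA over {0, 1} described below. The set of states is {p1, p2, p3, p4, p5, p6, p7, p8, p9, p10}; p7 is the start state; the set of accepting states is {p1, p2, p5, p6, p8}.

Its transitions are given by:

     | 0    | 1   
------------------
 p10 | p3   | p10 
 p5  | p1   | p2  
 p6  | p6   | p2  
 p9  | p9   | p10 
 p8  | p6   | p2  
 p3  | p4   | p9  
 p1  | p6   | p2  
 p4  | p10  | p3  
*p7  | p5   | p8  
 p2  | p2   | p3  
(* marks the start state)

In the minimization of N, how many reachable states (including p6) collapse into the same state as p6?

Start with accepting vs non-accepting: {p1,p2,p5,p6,p8} | {p3,p4,p7,p9,p10}.
Refine {p1,p2,p5,p6,p8} on symbol 1: members go to different blocks, giving {p1,p5,p6,p8} and {p2}.
Split {p3,p4,p7,p9,p10} by δ(·,0) → {p3,p4,p9,p10} and {p7}.
The partition is now stable with 4 blocks: {p1,p5,p6,p8} | {p3,p4,p9,p10} | {p2} | {p7}.
The equivalence class containing p6 is {p1,p5,p6,p8}, of size 4.

4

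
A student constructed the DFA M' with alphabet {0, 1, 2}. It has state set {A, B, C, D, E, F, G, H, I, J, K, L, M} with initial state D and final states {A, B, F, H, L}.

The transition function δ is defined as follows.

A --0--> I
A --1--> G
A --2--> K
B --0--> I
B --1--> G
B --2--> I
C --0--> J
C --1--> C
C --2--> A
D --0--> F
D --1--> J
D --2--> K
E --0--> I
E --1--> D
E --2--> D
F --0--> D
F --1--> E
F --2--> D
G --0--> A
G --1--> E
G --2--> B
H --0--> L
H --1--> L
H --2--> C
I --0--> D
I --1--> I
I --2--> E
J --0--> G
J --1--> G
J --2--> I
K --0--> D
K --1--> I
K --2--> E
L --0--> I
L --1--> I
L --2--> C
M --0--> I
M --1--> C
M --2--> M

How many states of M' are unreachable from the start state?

No path from D leads to C, H, L, M; the other 9 states are all reachable.

4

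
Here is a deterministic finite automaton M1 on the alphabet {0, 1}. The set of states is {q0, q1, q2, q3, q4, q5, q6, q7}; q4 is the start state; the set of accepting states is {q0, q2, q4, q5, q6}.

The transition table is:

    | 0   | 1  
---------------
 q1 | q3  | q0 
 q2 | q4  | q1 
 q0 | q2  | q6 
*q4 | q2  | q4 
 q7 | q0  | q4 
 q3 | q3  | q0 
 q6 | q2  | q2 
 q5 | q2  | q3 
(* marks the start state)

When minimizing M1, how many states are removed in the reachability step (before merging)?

Starting at q4 and following transitions, the reachable set is {q0, q1, q2, q3, q4, q6}. That leaves q5, q7 unreachable — 2 in total.

2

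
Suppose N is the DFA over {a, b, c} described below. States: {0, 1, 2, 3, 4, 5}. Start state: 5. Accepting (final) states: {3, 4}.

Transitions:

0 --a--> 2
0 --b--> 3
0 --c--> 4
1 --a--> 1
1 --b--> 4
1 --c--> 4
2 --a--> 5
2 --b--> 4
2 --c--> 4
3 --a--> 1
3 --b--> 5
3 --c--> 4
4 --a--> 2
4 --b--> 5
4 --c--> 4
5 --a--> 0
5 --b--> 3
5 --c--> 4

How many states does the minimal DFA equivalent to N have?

Every state is reachable, so we keep all 6.
P0 = {3,4} | {0,1,2,5}.
The partition is now stable with 2 blocks: {3,4} | {0,1,2,5}.

2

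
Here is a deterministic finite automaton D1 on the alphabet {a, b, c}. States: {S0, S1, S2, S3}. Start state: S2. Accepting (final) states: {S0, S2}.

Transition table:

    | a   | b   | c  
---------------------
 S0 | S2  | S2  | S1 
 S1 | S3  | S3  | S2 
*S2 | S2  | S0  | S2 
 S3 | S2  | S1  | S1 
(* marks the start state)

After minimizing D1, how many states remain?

Every state is reachable, so we keep all 4.
Start with accepting vs non-accepting: {S0,S2} | {S1,S3}.
Refine {S0,S2} on symbol c: members go to different blocks, giving {S0} and {S2}.
Refine {S1,S3} on symbol a: members go to different blocks, giving {S1} and {S3}.
No further refinement is possible. Final partition (4 blocks): {S0} | {S1} | {S2} | {S3}.

4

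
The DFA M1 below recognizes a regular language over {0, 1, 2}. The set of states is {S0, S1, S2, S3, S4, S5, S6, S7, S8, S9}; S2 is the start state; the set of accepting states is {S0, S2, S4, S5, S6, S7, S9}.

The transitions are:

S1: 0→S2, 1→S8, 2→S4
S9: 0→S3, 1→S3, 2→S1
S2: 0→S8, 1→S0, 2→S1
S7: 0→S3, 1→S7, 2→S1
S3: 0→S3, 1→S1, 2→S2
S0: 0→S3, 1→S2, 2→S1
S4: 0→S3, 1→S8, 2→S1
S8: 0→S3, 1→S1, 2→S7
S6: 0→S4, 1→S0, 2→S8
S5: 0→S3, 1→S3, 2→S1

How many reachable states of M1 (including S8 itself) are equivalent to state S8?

2

First remove the unreachable states {S5,S6,S9}; 7 states remain.
P0 = {S0,S2,S4,S7} | {S1,S3,S8}.
Refine {S0,S2,S4,S7} on symbol 1: members go to different blocks, giving {S0,S2,S7} and {S4}.
Split {S1,S3,S8} by δ(·,0) → {S3,S8} and {S1}.
Stable partition: {S0,S2,S7} | {S3,S8} | {S4} | {S1} — 4 equivalence classes.
The equivalence class containing S8 is {S3,S8}, of size 2.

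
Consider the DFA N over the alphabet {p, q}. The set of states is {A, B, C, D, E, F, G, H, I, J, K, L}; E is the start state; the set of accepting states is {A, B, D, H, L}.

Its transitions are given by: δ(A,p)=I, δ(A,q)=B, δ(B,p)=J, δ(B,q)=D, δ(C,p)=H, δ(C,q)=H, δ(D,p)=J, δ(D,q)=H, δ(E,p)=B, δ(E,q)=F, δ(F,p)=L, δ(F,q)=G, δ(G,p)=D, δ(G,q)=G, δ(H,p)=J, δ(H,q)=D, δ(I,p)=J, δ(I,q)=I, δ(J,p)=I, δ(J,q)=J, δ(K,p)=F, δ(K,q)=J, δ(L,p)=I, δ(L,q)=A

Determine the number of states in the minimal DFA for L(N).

States {C,K} cannot be reached from the start state, so discard them.
Initial partition by acceptance: {A,B,D,H,L} | {E,F,G,I,J}.
On input p, block {E,F,G,I,J} splits into {E,F,G} and {I,J}.
The partition is now stable with 3 blocks: {A,B,D,H,L} | {E,F,G} | {I,J}.

3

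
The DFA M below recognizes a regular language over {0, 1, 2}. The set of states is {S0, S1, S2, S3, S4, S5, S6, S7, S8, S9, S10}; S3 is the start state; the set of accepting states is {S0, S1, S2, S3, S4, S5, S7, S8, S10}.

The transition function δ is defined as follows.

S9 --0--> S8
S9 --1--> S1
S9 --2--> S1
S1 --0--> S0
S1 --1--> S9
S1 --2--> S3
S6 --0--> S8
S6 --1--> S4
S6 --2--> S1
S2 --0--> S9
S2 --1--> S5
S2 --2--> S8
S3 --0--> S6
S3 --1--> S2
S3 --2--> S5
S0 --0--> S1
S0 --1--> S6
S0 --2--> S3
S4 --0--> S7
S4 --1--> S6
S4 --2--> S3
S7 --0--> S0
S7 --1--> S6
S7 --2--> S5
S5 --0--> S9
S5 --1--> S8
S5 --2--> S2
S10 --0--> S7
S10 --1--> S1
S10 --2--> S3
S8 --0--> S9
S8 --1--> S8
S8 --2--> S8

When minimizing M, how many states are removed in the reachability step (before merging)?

1

BFS from S3 reaches {S0, S1, S2, S3, S4, S5, S6, S7, S8, S9}; the 1 state(s) S10 are never visited.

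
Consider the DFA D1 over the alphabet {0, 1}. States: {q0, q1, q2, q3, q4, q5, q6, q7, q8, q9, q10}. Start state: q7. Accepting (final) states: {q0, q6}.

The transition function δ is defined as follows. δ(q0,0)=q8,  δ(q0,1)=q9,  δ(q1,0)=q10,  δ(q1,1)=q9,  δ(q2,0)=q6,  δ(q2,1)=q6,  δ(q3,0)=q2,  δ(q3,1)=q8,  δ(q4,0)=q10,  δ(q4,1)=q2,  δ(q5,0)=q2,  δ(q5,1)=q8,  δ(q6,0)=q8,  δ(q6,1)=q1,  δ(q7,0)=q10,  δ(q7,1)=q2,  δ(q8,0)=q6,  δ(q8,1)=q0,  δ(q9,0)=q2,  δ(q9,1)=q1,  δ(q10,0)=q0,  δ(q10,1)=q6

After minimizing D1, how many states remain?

States {q3,q4,q5} cannot be reached from the start state, so discard them.
P0 = {q0,q6} | {q1,q2,q7,q8,q9,q10}.
On input 0, block {q1,q2,q7,q8,q9,q10} splits into {q1,q7,q9} and {q2,q8,q10}.
On input 1, block {q1,q7,q9} splits into {q1,q9} and {q7}.
No further refinement is possible. Final partition (4 blocks): {q0,q6} | {q1,q9} | {q2,q8,q10} | {q7}.

4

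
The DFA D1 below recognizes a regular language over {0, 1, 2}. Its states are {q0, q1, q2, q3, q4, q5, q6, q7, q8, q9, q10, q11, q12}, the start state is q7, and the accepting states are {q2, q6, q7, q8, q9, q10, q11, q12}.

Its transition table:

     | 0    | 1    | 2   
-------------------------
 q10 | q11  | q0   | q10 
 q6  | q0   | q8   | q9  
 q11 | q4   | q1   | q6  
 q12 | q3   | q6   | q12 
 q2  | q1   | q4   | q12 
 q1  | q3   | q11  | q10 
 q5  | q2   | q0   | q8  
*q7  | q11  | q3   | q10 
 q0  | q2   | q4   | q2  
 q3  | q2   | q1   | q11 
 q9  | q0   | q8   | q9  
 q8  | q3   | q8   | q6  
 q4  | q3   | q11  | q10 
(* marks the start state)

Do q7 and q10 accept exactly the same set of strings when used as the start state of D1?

States {q5} cannot be reached from the start state, so discard them.
Initial partition by acceptance: {q2,q6,q7,q8,q9,q10,q11,q12} | {q0,q1,q3,q4}.
Split {q2,q6,q7,q8,q9,q10,q11,q12} by δ(·,0) → {q2,q6,q8,q9,q11,q12} and {q7,q10}.
Split {q2,q6,q8,q9,q11,q12} by δ(·,1) → {q6,q8,q9,q12} and {q2,q11}.
Split {q0,q1,q3,q4} by δ(·,0) → {q0,q3} and {q1,q4}.
Stable partition: {q6,q8,q9,q12} | {q0,q3} | {q7,q10} | {q2,q11} | {q1,q4} — 5 equivalence classes.
q7 and q10 lie in the same block of the stable partition, so they are equivalent — no string distinguishes them.

Yes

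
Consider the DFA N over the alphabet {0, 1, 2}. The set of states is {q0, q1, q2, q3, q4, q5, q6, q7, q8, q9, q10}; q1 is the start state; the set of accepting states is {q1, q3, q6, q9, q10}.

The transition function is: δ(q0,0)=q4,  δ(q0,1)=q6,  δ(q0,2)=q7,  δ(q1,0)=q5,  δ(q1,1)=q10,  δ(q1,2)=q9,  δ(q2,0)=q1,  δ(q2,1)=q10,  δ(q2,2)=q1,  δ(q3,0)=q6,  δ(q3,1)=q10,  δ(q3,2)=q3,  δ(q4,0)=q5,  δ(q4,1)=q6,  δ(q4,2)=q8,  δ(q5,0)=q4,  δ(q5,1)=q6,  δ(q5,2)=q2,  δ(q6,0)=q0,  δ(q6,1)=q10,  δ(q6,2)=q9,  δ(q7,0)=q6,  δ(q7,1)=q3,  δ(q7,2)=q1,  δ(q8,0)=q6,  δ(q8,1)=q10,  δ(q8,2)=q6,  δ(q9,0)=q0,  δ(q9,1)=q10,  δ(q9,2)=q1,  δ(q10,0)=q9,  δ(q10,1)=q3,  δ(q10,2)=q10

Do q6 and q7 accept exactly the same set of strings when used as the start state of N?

No

Start with accepting vs non-accepting: {q1,q3,q6,q9,q10} | {q0,q2,q4,q5,q7,q8}.
Split {q1,q3,q6,q9,q10} by δ(·,0) → {q1,q6,q9} and {q3,q10}.
On input 0, block {q0,q2,q4,q5,q7,q8} splits into {q0,q4,q5} and {q2,q7,q8}.
No further refinement is possible. Final partition (4 blocks): {q1,q6,q9} | {q0,q4,q5} | {q3,q10} | {q2,q7,q8}.
q6 and q7 end up in different blocks, so they are distinguishable. For instance, the string 'ε' is accepted from only q6.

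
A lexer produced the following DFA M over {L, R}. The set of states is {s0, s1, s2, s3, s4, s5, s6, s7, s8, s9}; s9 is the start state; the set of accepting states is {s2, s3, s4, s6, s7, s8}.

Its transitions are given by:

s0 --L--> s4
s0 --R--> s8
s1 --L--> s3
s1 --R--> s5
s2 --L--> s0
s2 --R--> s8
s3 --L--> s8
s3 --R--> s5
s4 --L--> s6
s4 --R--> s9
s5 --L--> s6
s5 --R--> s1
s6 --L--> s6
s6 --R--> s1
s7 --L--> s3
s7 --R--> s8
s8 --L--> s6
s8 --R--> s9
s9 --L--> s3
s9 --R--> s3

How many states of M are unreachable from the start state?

Starting at s9 and following transitions, the reachable set is {s1, s3, s5, s6, s8, s9}. That leaves s0, s2, s4, s7 unreachable — 4 in total.

4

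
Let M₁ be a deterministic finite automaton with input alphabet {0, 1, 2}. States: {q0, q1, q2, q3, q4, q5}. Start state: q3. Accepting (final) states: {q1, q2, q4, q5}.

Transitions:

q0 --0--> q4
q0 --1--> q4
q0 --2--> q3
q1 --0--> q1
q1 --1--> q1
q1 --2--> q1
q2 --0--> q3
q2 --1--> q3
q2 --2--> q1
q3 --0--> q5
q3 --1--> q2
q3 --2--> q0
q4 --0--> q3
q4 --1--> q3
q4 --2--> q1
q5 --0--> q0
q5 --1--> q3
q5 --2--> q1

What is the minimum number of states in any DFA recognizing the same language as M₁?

3

Initial partition by acceptance: {q1,q2,q4,q5} | {q0,q3}.
Refine {q1,q2,q4,q5} on symbol 0: members go to different blocks, giving {q2,q4,q5} and {q1}.
No further refinement is possible. Final partition (3 blocks): {q2,q4,q5} | {q0,q3} | {q1}.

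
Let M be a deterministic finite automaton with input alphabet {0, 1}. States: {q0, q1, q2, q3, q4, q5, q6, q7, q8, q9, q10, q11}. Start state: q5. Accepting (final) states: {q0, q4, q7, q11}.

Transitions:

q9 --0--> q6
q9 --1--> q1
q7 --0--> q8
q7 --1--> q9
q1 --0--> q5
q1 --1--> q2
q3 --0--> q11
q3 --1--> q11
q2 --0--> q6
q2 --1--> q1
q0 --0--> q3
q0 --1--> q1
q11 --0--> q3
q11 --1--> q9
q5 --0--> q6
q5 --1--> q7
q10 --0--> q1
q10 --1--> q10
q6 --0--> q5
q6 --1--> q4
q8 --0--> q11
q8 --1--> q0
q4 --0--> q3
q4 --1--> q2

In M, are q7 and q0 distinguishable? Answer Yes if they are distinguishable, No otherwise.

Reachable states from the start: {q0,q1,q2,q3,q4,q5,q6,q7,q8,q9,q11}. Unreachable: {q10} — drop them.
P0 = {q0,q4,q7,q11} | {q1,q2,q3,q5,q6,q8,q9}.
Split {q1,q2,q3,q5,q6,q8,q9} by δ(·,0) → {q1,q2,q5,q6,q9} and {q3,q8}.
Refine {q1,q2,q5,q6,q9} on symbol 1: members go to different blocks, giving {q1,q2,q9} and {q5,q6}.
The partition is now stable with 4 blocks: {q0,q4,q7,q11} | {q1,q2,q9} | {q3,q8} | {q5,q6}.
q7 and q0 lie in the same block of the stable partition, so they are equivalent — no string distinguishes them.

No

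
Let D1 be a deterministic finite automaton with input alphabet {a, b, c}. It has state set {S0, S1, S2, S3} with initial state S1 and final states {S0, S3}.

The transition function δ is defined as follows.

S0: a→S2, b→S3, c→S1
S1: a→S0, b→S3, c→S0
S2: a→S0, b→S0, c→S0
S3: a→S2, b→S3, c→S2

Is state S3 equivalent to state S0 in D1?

P0 = {S0,S3} | {S1,S2}.
Stable partition: {S0,S3} | {S1,S2} — 2 equivalence classes.
S3 and S0 lie in the same block of the stable partition, so they are equivalent — no string distinguishes them.

Yes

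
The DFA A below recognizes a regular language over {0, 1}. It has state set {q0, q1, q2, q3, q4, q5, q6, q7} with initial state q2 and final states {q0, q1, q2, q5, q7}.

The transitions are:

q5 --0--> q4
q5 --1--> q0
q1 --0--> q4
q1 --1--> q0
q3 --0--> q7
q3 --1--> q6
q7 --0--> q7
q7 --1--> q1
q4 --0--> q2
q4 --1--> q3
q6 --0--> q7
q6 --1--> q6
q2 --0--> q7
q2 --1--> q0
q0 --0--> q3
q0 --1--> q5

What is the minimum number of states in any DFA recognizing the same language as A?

Initial partition by acceptance: {q0,q1,q2,q5,q7} | {q3,q4,q6}.
On input 0, block {q0,q1,q2,q5,q7} splits into {q0,q1,q5} and {q2,q7}.
No further refinement is possible. Final partition (3 blocks): {q0,q1,q5} | {q3,q4,q6} | {q2,q7}.

3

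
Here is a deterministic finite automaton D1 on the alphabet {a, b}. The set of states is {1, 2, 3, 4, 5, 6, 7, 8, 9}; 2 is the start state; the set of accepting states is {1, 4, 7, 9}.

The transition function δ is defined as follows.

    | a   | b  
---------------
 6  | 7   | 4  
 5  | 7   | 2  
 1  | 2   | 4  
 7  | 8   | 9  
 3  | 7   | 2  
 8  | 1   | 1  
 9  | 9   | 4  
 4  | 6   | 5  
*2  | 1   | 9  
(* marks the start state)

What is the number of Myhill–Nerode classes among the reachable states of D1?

First remove the unreachable states {3}; 8 states remain.
Start with accepting vs non-accepting: {1,4,7,9} | {2,5,6,8}.
Refine {1,4,7,9} on symbol a: members go to different blocks, giving {1,4,7} and {9}.
Split {1,4,7} by δ(·,b) → {1} and {4} and {7}.
Refine {2,5,6,8} on symbol a: members go to different blocks, giving {2,8} and {5,6}.
Refine {2,8} on symbol b: members go to different blocks, giving {2} and {8}.
Refine {5,6} on symbol b: members go to different blocks, giving {5} and {6}.
Stable partition: {1} | {2} | {9} | {4} | {7} | {5} | {8} | {6} — 8 equivalence classes.

8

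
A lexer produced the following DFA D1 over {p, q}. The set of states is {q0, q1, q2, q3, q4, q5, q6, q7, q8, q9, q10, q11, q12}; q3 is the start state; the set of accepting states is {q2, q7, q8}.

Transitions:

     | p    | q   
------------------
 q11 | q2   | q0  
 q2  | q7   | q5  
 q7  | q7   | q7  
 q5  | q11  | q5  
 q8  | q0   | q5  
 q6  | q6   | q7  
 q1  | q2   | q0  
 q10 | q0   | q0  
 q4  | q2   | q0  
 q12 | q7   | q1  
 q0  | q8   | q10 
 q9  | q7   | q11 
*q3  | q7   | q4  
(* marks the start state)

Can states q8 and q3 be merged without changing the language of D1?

Reachable states from the start: {q0,q2,q3,q4,q5,q7,q8,q10,q11}. Unreachable: {q1,q6,q9,q12} — drop them.
Start with accepting vs non-accepting: {q2,q7,q8} | {q0,q3,q4,q5,q10,q11}.
Refine {q2,q7,q8} on symbol p: members go to different blocks, giving {q2,q7} and {q8}.
Split {q2,q7} by δ(·,q) → {q2} and {q7}.
On input p, block {q0,q3,q4,q5,q10,q11} splits into {q4,q11} and {q5,q10} and {q0} and {q3}.
On input p, block {q5,q10} splits into {q5} and {q10}.
No further refinement is possible. Final partition (8 blocks): {q2} | {q4,q11} | {q8} | {q7} | {q5} | {q0} | {q3} | {q10}.
q8 and q3 end up in different blocks, so they are distinguishable. For instance, the string 'ε' is accepted from only q8.

No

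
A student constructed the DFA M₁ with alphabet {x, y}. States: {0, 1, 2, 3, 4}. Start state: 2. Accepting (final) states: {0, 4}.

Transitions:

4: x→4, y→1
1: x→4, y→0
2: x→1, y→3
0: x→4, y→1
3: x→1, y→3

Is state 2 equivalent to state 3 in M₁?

All states are reachable from the start state.
P0 = {0,4} | {1,2,3}.
On input x, block {1,2,3} splits into {2,3} and {1}.
No further refinement is possible. Final partition (3 blocks): {0,4} | {2,3} | {1}.
2 and 3 lie in the same block of the stable partition, so they are equivalent — no string distinguishes them.

Yes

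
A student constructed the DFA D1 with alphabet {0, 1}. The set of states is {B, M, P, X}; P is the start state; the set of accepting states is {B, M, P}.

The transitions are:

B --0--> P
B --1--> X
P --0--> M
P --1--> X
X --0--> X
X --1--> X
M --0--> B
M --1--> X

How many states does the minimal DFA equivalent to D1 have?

All states are reachable from the start state.
Start with accepting vs non-accepting: {B,M,P} | {X}.
Stable partition: {B,M,P} | {X} — 2 equivalence classes.

2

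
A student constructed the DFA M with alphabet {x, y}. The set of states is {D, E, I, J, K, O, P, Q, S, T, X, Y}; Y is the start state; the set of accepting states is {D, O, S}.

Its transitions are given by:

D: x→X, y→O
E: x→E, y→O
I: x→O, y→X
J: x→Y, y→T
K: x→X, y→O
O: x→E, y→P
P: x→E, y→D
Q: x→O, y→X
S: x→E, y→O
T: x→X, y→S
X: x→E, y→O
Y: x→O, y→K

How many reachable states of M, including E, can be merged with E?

3

First remove the unreachable states {I,J,Q,S,T}; 7 states remain.
Start with accepting vs non-accepting: {D,O} | {E,K,P,X,Y}.
On input y, block {D,O} splits into {O} and {D}.
Refine {E,K,P,X,Y} on symbol x: members go to different blocks, giving {E,K,P,X} and {Y}.
Split {E,K,P,X} by δ(·,y) → {E,K,X} and {P}.
No further refinement is possible. Final partition (5 blocks): {O} | {E,K,X} | {D} | {Y} | {P}.
The equivalence class containing E is {E,K,X}, of size 3.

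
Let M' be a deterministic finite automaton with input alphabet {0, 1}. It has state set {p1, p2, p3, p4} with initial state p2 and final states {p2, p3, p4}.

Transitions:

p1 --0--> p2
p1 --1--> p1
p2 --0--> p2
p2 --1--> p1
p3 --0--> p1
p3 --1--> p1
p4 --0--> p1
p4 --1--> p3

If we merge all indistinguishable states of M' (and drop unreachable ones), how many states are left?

2

Reachable states from the start: {p1,p2}. Unreachable: {p3,p4} — drop them.
Initial partition by acceptance: {p2} | {p1}.
Stable partition: {p2} | {p1} — 2 equivalence classes.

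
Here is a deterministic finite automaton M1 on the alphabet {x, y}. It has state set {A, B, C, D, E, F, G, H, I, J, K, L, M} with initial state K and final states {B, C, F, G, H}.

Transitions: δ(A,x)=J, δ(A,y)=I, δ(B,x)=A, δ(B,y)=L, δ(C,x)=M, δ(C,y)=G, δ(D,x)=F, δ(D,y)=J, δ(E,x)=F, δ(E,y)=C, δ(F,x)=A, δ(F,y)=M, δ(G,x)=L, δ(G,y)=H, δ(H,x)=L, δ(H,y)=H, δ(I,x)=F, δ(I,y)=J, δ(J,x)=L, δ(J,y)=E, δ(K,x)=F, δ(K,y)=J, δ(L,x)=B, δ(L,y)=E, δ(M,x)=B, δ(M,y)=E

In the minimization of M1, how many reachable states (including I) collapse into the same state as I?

Reachable states from the start: {A,B,C,E,F,G,H,I,J,K,L,M}. Unreachable: {D} — drop them.
Initial partition by acceptance: {B,C,F,G,H} | {A,E,I,J,K,L,M}.
Refine {B,C,F,G,H} on symbol y: members go to different blocks, giving {C,G,H} and {B,F}.
Split {A,E,I,J,K,L,M} by δ(·,x) → {E,I,K,L,M} and {A,J}.
Refine {E,I,K,L,M} on symbol y: members go to different blocks, giving {I,K} and {L,M} and {E}.
Split {A,J} by δ(·,x) → {A} and {J}.
The partition is now stable with 7 blocks: {C,G,H} | {I,K} | {B,F} | {A} | {L,M} | {E} | {J}.
The equivalence class containing I is {I,K}, of size 2.

2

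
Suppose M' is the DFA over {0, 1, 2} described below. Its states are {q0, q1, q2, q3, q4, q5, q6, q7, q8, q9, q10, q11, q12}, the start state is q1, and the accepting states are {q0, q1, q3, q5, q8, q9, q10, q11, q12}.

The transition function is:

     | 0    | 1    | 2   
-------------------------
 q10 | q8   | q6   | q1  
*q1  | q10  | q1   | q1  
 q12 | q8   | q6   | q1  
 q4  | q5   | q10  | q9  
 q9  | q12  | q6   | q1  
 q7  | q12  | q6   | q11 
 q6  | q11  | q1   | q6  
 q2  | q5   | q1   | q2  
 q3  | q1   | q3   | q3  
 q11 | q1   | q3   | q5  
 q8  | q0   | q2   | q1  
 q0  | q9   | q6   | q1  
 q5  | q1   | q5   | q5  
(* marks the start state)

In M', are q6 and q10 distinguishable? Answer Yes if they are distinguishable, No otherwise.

Yes

States {q4,q7} cannot be reached from the start state, so discard them.
P0 = {q0,q1,q3,q5,q8,q9,q10,q11,q12} | {q2,q6}.
Refine {q0,q1,q3,q5,q8,q9,q10,q11,q12} on symbol 1: members go to different blocks, giving {q0,q8,q9,q10,q12} and {q1,q3,q5,q11}.
Split {q1,q3,q5,q11} by δ(·,0) → {q3,q5,q11} and {q1}.
The partition is now stable with 4 blocks: {q0,q8,q9,q10,q12} | {q2,q6} | {q3,q5,q11} | {q1}.
q6 and q10 end up in different blocks, so they are distinguishable. For instance, the string 'ε' is accepted from only q10.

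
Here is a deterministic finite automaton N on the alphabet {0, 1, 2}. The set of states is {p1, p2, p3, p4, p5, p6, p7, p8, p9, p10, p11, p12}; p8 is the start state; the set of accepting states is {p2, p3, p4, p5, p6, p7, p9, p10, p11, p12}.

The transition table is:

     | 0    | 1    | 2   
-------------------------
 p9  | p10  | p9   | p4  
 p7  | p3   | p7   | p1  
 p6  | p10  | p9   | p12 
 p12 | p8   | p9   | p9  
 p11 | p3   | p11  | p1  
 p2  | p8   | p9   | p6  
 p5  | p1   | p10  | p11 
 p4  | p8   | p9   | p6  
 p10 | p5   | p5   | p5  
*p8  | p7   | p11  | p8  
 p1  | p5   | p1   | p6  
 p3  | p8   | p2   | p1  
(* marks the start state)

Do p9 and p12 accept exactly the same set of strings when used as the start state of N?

No

Start with accepting vs non-accepting: {p2,p3,p4,p5,p6,p7,p9,p10,p11,p12} | {p1,p8}.
On input 0, block {p2,p3,p4,p5,p6,p7,p9,p10,p11,p12} splits into {p2,p3,p4,p5,p12} and {p6,p7,p9,p10,p11}.
Refine {p2,p3,p4,p5,p12} on symbol 1: members go to different blocks, giving {p2,p4,p5,p12} and {p3}.
Split {p1,p8} by δ(·,0) → {p1} and {p8}.
Split {p2,p4,p5,p12} by δ(·,0) → {p2,p4,p12} and {p5}.
Refine {p6,p7,p9,p10,p11} on symbol 0: members go to different blocks, giving {p6,p9} and {p7,p11} and {p10}.
The partition is now stable with 8 blocks: {p2,p4,p12} | {p1} | {p6,p9} | {p3} | {p8} | {p5} | {p7,p11} | {p10}.
p9 and p12 end up in different blocks, so they are distinguishable. For instance, the string '0' is accepted from only p9.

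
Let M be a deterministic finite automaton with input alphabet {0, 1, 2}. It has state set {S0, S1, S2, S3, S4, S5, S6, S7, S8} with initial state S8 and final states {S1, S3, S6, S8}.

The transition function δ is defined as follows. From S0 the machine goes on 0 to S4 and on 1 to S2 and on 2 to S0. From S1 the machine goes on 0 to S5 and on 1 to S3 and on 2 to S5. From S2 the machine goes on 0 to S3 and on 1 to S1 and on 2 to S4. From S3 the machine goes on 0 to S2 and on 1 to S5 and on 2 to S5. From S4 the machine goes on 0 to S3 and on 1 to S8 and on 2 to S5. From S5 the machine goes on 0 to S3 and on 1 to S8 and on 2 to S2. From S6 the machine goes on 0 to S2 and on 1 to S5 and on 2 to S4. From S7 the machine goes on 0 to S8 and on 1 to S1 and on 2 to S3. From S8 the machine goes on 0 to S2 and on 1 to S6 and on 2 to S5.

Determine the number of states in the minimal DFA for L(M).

Reachable states from the start: {S1,S2,S3,S4,S5,S6,S8}. Unreachable: {S0,S7} — drop them.
Start with accepting vs non-accepting: {S1,S3,S6,S8} | {S2,S4,S5}.
Refine {S1,S3,S6,S8} on symbol 1: members go to different blocks, giving {S1,S8} and {S3,S6}.
The partition is now stable with 3 blocks: {S1,S8} | {S2,S4,S5} | {S3,S6}.

3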